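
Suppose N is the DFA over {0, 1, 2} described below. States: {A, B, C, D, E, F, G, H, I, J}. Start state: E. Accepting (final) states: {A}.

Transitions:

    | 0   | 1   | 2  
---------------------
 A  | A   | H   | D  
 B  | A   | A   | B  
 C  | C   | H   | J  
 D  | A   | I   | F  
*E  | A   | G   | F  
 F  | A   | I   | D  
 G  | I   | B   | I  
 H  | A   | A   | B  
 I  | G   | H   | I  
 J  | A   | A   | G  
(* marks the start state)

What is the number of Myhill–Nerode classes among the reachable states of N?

Reachable states from the start: {A,B,D,E,F,G,H,I}. Unreachable: {C,J} — drop them.
P0 = {A} | {B,D,E,F,G,H,I}.
On input 0, block {B,D,E,F,G,H,I} splits into {B,D,E,F,H} and {G,I}.
On input 1, block {B,D,E,F,H} splits into {D,E,F} and {B,H}.
No further refinement is possible. Final partition (4 blocks): {A} | {D,E,F} | {G,I} | {B,H}.

4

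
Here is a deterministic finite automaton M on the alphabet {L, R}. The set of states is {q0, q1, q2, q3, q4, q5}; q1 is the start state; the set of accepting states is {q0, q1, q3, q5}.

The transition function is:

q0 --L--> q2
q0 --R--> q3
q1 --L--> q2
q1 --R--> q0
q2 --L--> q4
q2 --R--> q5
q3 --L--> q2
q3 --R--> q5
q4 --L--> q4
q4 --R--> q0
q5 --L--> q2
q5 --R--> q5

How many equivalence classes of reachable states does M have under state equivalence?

2

Every state is reachable, so we keep all 6.
Initial partition by acceptance: {q0,q1,q3,q5} | {q2,q4}.
The partition is now stable with 2 blocks: {q0,q1,q3,q5} | {q2,q4}.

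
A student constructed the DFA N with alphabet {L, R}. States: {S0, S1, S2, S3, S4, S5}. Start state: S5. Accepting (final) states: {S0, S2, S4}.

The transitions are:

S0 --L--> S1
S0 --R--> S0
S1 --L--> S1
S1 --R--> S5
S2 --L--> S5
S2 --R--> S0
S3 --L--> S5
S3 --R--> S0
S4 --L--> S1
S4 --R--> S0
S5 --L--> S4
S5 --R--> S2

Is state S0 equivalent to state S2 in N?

No

Reachable states from the start: {S0,S1,S2,S4,S5}. Unreachable: {S3} — drop them.
Initial partition by acceptance: {S0,S2,S4} | {S1,S5}.
Refine {S1,S5} on symbol L: members go to different blocks, giving {S1} and {S5}.
Refine {S0,S2,S4} on symbol L: members go to different blocks, giving {S0,S4} and {S2}.
Stable partition: {S0,S4} | {S1} | {S5} | {S2} — 4 equivalence classes.
S0 and S2 end up in different blocks, so they are distinguishable. For instance, the string 'LL' is accepted from only S2.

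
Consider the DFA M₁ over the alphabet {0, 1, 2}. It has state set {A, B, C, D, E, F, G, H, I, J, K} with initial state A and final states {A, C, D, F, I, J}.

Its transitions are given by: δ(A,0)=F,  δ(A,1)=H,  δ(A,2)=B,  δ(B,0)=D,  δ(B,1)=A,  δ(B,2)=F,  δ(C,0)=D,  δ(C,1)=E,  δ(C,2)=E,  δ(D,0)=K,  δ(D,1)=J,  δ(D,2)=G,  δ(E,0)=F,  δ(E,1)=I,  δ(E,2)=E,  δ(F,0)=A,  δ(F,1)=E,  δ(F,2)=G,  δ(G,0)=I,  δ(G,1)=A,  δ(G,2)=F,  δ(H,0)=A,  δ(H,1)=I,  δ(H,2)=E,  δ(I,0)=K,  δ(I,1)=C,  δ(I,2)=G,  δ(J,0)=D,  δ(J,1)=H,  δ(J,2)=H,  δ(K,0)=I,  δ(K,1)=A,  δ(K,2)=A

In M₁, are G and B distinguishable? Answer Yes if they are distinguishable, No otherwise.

Every state is reachable, so we keep all 11.
Initial partition by acceptance: {A,C,D,F,I,J} | {B,E,G,H,K}.
Split {A,C,D,F,I,J} by δ(·,0) → {A,C,F,J} and {D,I}.
Refine {A,C,F,J} on symbol 0: members go to different blocks, giving {A,F} and {C,J}.
On input 0, block {B,E,G,H,K} splits into {B,G,K} and {E,H}.
Stable partition: {A,F} | {B,G,K} | {D,I} | {C,J} | {E,H} — 5 equivalence classes.
G and B lie in the same block of the stable partition, so they are equivalent — no string distinguishes them.

No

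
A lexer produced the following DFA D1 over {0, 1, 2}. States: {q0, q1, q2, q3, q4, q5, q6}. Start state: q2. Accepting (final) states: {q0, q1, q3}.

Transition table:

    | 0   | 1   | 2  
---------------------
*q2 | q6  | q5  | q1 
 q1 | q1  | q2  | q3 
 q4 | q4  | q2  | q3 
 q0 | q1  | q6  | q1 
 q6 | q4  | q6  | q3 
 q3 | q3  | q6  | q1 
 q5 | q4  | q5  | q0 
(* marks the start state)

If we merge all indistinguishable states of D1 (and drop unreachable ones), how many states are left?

Every state is reachable, so we keep all 7.
P0 = {q0,q1,q3} | {q2,q4,q5,q6}.
No further refinement is possible. Final partition (2 blocks): {q0,q1,q3} | {q2,q4,q5,q6}.

2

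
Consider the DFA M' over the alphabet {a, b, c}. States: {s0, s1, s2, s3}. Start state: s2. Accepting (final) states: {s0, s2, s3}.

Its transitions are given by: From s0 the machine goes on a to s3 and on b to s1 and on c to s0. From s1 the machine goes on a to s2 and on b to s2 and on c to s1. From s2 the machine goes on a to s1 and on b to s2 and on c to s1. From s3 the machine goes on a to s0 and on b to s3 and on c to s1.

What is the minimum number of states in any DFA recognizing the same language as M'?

States {s0,s3} cannot be reached from the start state, so discard them.
Initial partition by acceptance: {s2} | {s1}.
No further refinement is possible. Final partition (2 blocks): {s2} | {s1}.

2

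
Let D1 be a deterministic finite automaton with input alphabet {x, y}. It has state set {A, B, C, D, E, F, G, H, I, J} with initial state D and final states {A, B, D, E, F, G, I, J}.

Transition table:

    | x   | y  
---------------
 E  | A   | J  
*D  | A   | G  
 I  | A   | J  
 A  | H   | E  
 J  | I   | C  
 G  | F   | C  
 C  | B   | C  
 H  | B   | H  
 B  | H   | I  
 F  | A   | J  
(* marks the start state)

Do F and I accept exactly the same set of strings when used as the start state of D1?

P0 = {A,B,D,E,F,G,I,J} | {C,H}.
Refine {A,B,D,E,F,G,I,J} on symbol x: members go to different blocks, giving {D,E,F,G,I,J} and {A,B}.
On input x, block {D,E,F,G,I,J} splits into {D,E,F,I} and {G,J}.
Stable partition: {D,E,F,I} | {C,H} | {A,B} | {G,J} — 4 equivalence classes.
F and I lie in the same block of the stable partition, so they are equivalent — no string distinguishes them.

Yes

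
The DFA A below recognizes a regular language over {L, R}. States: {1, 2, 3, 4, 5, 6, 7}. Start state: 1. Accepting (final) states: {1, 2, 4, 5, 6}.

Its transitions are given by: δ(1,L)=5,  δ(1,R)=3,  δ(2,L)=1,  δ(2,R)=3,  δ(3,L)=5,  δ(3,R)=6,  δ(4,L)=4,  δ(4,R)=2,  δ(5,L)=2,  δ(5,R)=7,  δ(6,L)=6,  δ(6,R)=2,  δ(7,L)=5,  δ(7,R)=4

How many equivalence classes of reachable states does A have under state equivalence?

Every state is reachable, so we keep all 7.
Start with accepting vs non-accepting: {1,2,4,5,6} | {3,7}.
Split {1,2,4,5,6} by δ(·,R) → {1,2,5} and {4,6}.
Stable partition: {1,2,5} | {3,7} | {4,6} — 3 equivalence classes.

3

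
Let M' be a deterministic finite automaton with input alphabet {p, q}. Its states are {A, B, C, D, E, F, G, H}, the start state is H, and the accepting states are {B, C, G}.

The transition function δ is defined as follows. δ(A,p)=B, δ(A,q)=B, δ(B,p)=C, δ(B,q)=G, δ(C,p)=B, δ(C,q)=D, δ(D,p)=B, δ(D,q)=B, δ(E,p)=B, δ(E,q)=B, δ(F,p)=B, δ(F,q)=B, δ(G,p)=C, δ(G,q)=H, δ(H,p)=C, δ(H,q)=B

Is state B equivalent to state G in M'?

No

Reachable states from the start: {B,C,D,G,H}. Unreachable: {A,E,F} — drop them.
P0 = {B,C,G} | {D,H}.
Split {B,C,G} by δ(·,q) → {C,G} and {B}.
Refine {C,G} on symbol p: members go to different blocks, giving {C} and {G}.
Refine {D,H} on symbol p: members go to different blocks, giving {D} and {H}.
Stable partition: {C} | {D} | {B} | {G} | {H} — 5 equivalence classes.
B and G end up in different blocks, so they are distinguishable. For instance, the string 'q' is accepted from only B.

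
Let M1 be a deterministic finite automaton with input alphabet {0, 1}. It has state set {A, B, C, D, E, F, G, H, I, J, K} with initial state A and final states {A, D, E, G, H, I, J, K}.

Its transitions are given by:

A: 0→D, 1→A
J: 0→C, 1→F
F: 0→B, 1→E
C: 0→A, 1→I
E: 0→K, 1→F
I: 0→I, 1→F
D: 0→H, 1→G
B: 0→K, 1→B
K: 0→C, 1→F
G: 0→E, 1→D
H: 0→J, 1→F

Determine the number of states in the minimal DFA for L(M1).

Every state is reachable, so we keep all 11.
P0 = {A,D,E,G,H,I,J,K} | {B,C,F}.
On input 0, block {A,D,E,G,H,I,J,K} splits into {A,D,E,G,H,I} and {J,K}.
On input 0, block {A,D,E,G,H,I} splits into {A,D,G,I} and {E,H}.
Refine {A,D,G,I} on symbol 0: members go to different blocks, giving {A,I} and {D,G}.
Split {A,I} by δ(·,0) → {A} and {I}.
On input 0, block {B,C,F} splits into {B} and {C} and {F}.
Stable partition: {A} | {B} | {J,K} | {E,H} | {D,G} | {I} | {C} | {F} — 8 equivalence classes.

8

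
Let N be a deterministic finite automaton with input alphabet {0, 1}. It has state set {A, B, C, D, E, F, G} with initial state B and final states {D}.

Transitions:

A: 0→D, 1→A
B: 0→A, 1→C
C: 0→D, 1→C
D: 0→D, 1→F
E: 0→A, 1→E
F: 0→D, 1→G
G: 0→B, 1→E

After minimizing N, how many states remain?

6

P0 = {D} | {A,B,C,E,F,G}.
Split {A,B,C,E,F,G} by δ(·,0) → {A,C,F} and {B,E,G}.
Refine {A,C,F} on symbol 1: members go to different blocks, giving {A,C} and {F}.
Split {B,E,G} by δ(·,0) → {B,E} and {G}.
On input 1, block {B,E} splits into {B} and {E}.
No further refinement is possible. Final partition (6 blocks): {D} | {A,C} | {B} | {F} | {G} | {E}.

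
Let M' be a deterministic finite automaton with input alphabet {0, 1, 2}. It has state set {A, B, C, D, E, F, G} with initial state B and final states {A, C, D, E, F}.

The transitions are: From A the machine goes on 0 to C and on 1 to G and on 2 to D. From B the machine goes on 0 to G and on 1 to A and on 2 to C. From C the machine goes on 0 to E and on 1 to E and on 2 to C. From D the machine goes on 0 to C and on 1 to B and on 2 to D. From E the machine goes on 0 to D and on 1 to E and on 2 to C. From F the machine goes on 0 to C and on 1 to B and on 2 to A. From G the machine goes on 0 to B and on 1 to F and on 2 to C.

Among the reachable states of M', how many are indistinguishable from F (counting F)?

3

All states are reachable from the start state.
Initial partition by acceptance: {A,C,D,E,F} | {B,G}.
Refine {A,C,D,E,F} on symbol 1: members go to different blocks, giving {A,D,F} and {C,E}.
Split {C,E} by δ(·,0) → {C} and {E}.
Stable partition: {A,D,F} | {B,G} | {C} | {E} — 4 equivalence classes.
State F belongs to the block {A,D,F}, which has 3 states.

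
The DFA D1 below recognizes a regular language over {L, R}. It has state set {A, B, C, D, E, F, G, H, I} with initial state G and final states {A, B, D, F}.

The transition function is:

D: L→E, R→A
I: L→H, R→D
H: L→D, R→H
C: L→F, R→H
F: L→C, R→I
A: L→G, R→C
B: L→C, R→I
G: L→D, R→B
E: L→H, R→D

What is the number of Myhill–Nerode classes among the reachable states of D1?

P0 = {A,B,D,F} | {C,E,G,H,I}.
Split {A,B,D,F} by δ(·,R) → {A,B,F} and {D}.
Split {C,E,G,H,I} by δ(·,L) → {E,I} and {G,H} and {C}.
On input L, block {A,B,F} splits into {B,F} and {A}.
Split {G,H} by δ(·,R) → {G} and {H}.
The partition is now stable with 7 blocks: {B,F} | {E,I} | {D} | {G} | {C} | {A} | {H}.

7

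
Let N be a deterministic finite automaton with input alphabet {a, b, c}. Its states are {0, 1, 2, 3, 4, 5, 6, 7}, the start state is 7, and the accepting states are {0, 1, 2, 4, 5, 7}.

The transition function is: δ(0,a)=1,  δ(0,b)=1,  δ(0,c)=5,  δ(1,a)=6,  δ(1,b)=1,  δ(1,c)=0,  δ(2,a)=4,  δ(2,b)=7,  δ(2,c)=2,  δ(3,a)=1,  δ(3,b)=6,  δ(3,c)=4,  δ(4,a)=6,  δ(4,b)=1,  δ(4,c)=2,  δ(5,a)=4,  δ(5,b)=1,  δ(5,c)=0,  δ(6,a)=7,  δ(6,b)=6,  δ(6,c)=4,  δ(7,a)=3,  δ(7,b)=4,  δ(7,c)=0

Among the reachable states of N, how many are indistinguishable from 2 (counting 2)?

All states are reachable from the start state.
Initial partition by acceptance: {0,1,2,4,5,7} | {3,6}.
Split {0,1,2,4,5,7} by δ(·,a) → {0,2,5} and {1,4,7}.
No further refinement is possible. Final partition (3 blocks): {0,2,5} | {3,6} | {1,4,7}.
The equivalence class containing 2 is {0,2,5}, of size 3.

3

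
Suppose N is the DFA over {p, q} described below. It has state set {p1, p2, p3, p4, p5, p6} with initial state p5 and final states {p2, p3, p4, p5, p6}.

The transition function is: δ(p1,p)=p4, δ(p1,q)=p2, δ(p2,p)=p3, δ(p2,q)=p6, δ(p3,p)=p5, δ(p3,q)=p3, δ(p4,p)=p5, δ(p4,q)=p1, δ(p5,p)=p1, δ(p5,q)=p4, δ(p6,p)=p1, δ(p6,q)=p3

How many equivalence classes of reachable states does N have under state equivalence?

Every state is reachable, so we keep all 6.
P0 = {p2,p3,p4,p5,p6} | {p1}.
On input p, block {p2,p3,p4,p5,p6} splits into {p2,p3,p4} and {p5,p6}.
Refine {p2,p3,p4} on symbol p: members go to different blocks, giving {p3,p4} and {p2}.
On input q, block {p3,p4} splits into {p3} and {p4}.
On input q, block {p5,p6} splits into {p5} and {p6}.
Stable partition: {p3} | {p1} | {p5} | {p2} | {p4} | {p6} — 6 equivalence classes.

6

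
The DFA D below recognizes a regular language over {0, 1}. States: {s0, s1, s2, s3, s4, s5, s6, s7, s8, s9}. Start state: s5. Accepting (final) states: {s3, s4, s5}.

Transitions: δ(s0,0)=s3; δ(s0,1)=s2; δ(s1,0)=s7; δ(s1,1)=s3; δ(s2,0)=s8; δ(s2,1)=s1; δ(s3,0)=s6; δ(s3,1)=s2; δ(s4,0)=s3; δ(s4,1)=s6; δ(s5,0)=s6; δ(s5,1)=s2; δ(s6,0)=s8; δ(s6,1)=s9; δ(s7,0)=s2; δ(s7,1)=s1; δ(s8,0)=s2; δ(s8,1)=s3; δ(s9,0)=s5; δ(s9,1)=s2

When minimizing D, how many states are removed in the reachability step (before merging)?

2

No path from s5 leads to s0, s4; the other 8 states are all reachable.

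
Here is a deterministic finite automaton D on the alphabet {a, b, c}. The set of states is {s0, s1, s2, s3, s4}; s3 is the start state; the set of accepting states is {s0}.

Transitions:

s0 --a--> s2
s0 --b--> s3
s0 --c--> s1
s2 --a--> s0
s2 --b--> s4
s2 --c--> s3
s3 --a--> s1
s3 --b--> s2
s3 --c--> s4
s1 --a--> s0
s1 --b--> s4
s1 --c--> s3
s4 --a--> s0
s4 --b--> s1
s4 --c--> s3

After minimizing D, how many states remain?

3

Every state is reachable, so we keep all 5.
P0 = {s0} | {s1,s2,s3,s4}.
On input a, block {s1,s2,s3,s4} splits into {s1,s2,s4} and {s3}.
The partition is now stable with 3 blocks: {s0} | {s1,s2,s4} | {s3}.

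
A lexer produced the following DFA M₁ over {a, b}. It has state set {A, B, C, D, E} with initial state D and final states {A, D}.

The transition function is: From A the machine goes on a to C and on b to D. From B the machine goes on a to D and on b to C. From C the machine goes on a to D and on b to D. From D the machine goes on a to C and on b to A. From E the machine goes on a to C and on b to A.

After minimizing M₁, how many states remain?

First remove the unreachable states {B,E}; 3 states remain.
P0 = {A,D} | {C}.
Stable partition: {A,D} | {C} — 2 equivalence classes.

2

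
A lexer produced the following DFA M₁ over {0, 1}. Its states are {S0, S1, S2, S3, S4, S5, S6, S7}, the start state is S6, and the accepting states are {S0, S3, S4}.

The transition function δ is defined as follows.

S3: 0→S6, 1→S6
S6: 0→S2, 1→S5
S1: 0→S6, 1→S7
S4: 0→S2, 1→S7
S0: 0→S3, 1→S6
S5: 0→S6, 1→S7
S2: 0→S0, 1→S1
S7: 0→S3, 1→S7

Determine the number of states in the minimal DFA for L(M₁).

6

Reachable states from the start: {S0,S1,S2,S3,S5,S6,S7}. Unreachable: {S4} — drop them.
Start with accepting vs non-accepting: {S0,S3} | {S1,S2,S5,S6,S7}.
Refine {S0,S3} on symbol 0: members go to different blocks, giving {S0} and {S3}.
On input 0, block {S1,S2,S5,S6,S7} splits into {S1,S5,S6} and {S2} and {S7}.
Refine {S1,S5,S6} on symbol 0: members go to different blocks, giving {S1,S5} and {S6}.
No further refinement is possible. Final partition (6 blocks): {S0} | {S1,S5} | {S3} | {S2} | {S7} | {S6}.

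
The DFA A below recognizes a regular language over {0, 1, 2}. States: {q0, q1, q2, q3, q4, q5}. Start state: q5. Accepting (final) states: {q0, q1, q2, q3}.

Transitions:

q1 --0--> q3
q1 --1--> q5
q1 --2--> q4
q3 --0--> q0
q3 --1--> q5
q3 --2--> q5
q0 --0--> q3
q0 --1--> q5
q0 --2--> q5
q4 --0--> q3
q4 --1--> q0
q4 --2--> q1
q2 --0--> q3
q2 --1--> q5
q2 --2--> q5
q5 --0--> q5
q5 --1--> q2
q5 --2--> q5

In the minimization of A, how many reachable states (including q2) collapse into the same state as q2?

3

States {q1,q4} cannot be reached from the start state, so discard them.
Initial partition by acceptance: {q0,q2,q3} | {q5}.
The partition is now stable with 2 blocks: {q0,q2,q3} | {q5}.
The equivalence class containing q2 is {q0,q2,q3}, of size 3.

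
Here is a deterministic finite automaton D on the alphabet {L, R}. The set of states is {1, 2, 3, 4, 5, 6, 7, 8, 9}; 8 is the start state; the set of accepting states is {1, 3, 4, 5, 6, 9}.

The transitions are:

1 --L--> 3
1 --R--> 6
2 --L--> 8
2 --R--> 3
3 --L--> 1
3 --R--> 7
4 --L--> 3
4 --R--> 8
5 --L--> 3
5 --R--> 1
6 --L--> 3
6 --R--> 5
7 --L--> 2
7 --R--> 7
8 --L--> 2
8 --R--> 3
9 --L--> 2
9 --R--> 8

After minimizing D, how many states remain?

4

States {4,9} cannot be reached from the start state, so discard them.
P0 = {1,3,5,6} | {2,7,8}.
On input R, block {1,3,5,6} splits into {1,5,6} and {3}.
Split {2,7,8} by δ(·,R) → {2,8} and {7}.
Stable partition: {1,5,6} | {2,8} | {3} | {7} — 4 equivalence classes.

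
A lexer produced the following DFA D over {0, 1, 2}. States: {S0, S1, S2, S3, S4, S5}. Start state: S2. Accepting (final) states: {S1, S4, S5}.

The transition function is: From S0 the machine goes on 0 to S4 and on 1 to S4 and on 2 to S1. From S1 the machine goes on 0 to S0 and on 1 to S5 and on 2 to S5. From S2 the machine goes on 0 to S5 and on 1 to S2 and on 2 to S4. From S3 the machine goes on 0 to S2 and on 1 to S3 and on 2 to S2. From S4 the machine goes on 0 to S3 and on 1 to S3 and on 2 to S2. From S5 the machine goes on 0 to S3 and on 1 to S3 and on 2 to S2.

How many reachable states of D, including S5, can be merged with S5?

First remove the unreachable states {S0,S1}; 4 states remain.
Start with accepting vs non-accepting: {S4,S5} | {S2,S3}.
On input 0, block {S2,S3} splits into {S2} and {S3}.
The partition is now stable with 3 blocks: {S4,S5} | {S2} | {S3}.
State S5 belongs to the block {S4,S5}, which has 2 states.

2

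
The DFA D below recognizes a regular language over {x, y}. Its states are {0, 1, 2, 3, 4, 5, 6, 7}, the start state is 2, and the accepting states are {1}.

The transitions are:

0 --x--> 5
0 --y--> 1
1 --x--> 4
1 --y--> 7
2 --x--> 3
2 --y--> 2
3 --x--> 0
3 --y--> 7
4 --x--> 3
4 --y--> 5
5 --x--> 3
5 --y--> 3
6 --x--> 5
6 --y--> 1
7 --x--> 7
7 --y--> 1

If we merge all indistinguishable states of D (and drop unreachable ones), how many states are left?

7

States {6} cannot be reached from the start state, so discard them.
P0 = {1} | {0,2,3,4,5,7}.
Refine {0,2,3,4,5,7} on symbol y: members go to different blocks, giving {2,3,4,5} and {0,7}.
On input x, block {2,3,4,5} splits into {2,4,5} and {3}.
Split {2,4,5} by δ(·,y) → {2,4} and {5}.
On input y, block {2,4} splits into {2} and {4}.
Refine {0,7} on symbol x: members go to different blocks, giving {0} and {7}.
No further refinement is possible. Final partition (7 blocks): {1} | {2} | {0} | {3} | {5} | {4} | {7}.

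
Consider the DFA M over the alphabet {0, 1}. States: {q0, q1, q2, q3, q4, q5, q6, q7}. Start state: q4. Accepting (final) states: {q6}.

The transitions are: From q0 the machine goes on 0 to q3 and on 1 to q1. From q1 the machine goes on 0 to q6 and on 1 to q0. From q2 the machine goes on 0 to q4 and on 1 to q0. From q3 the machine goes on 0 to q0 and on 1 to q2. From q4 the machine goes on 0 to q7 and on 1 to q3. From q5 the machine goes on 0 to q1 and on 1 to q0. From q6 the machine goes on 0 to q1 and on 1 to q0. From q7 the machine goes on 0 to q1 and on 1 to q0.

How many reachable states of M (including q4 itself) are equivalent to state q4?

1

States {q5} cannot be reached from the start state, so discard them.
P0 = {q6} | {q0,q1,q2,q3,q4,q7}.
Refine {q0,q1,q2,q3,q4,q7} on symbol 0: members go to different blocks, giving {q0,q2,q3,q4,q7} and {q1}.
Split {q0,q2,q3,q4,q7} by δ(·,0) → {q0,q2,q3,q4} and {q7}.
Refine {q0,q2,q3,q4} on symbol 0: members go to different blocks, giving {q0,q2,q3} and {q4}.
Split {q0,q2,q3} by δ(·,0) → {q0,q3} and {q2}.
On input 1, block {q0,q3} splits into {q0} and {q3}.
No further refinement is possible. Final partition (7 blocks): {q6} | {q0} | {q1} | {q7} | {q4} | {q2} | {q3}.
The equivalence class containing q4 is {q4}, of size 1.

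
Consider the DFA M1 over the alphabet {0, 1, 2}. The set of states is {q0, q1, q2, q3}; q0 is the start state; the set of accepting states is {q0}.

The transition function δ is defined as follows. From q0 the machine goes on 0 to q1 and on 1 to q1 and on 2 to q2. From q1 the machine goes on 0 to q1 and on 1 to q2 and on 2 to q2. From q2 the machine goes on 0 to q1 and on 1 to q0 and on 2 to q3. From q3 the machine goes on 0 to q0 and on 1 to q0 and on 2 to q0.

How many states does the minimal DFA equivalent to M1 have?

All states are reachable from the start state.
Start with accepting vs non-accepting: {q0} | {q1,q2,q3}.
Refine {q1,q2,q3} on symbol 0: members go to different blocks, giving {q1,q2} and {q3}.
On input 1, block {q1,q2} splits into {q1} and {q2}.
No further refinement is possible. Final partition (4 blocks): {q0} | {q1} | {q3} | {q2}.

4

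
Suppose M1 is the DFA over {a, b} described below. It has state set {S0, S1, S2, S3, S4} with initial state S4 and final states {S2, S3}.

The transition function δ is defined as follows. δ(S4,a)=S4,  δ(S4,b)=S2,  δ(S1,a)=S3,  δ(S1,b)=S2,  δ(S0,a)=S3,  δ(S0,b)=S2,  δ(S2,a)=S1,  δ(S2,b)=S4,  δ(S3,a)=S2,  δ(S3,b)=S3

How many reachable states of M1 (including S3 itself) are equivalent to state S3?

1

Reachable states from the start: {S1,S2,S3,S4}. Unreachable: {S0} — drop them.
Initial partition by acceptance: {S2,S3} | {S1,S4}.
Refine {S2,S3} on symbol a: members go to different blocks, giving {S2} and {S3}.
Split {S1,S4} by δ(·,a) → {S1} and {S4}.
Stable partition: {S2} | {S1} | {S3} | {S4} — 4 equivalence classes.
The equivalence class containing S3 is {S3}, of size 1.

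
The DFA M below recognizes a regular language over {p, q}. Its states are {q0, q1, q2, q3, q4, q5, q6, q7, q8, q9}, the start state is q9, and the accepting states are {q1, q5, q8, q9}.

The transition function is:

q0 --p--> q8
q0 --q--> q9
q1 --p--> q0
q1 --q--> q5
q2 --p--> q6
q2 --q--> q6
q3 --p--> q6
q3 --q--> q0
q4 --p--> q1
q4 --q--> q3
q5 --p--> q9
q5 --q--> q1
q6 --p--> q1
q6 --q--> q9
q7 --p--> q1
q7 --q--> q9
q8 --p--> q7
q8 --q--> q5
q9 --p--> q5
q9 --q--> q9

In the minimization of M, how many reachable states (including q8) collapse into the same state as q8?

2

First remove the unreachable states {q2,q3,q4,q6}; 6 states remain.
P0 = {q1,q5,q8,q9} | {q0,q7}.
On input p, block {q1,q5,q8,q9} splits into {q1,q8} and {q5,q9}.
On input q, block {q5,q9} splits into {q5} and {q9}.
Stable partition: {q1,q8} | {q0,q7} | {q5} | {q9} — 4 equivalence classes.
State q8 belongs to the block {q1,q8}, which has 2 states.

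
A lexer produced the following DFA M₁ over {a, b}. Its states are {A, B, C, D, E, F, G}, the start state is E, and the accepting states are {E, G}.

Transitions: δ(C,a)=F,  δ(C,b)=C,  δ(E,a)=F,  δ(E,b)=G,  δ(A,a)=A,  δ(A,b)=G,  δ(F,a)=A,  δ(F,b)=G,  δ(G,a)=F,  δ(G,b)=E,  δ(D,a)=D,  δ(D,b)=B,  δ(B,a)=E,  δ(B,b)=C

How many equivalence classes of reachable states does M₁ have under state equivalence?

2

States {B,C,D} cannot be reached from the start state, so discard them.
Start with accepting vs non-accepting: {E,G} | {A,F}.
The partition is now stable with 2 blocks: {E,G} | {A,F}.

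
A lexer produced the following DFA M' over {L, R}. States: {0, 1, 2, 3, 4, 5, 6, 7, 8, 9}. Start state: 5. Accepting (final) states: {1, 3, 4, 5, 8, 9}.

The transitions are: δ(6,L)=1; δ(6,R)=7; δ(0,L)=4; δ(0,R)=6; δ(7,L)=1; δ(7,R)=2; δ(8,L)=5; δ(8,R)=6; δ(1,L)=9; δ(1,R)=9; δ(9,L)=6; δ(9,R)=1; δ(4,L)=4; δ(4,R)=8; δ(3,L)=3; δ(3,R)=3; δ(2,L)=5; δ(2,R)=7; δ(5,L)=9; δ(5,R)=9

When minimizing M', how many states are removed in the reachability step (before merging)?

BFS from 5 reaches {1, 2, 5, 6, 7, 9}; the 4 state(s) 0, 3, 4, 8 are never visited.

4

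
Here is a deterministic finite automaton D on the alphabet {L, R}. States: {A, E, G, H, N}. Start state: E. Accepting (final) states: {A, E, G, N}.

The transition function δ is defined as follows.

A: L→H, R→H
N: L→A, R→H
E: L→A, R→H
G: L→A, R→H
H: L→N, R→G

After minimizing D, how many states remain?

Every state is reachable, so we keep all 5.
Initial partition by acceptance: {A,E,G,N} | {H}.
Split {A,E,G,N} by δ(·,L) → {E,G,N} and {A}.
The partition is now stable with 3 blocks: {E,G,N} | {H} | {A}.

3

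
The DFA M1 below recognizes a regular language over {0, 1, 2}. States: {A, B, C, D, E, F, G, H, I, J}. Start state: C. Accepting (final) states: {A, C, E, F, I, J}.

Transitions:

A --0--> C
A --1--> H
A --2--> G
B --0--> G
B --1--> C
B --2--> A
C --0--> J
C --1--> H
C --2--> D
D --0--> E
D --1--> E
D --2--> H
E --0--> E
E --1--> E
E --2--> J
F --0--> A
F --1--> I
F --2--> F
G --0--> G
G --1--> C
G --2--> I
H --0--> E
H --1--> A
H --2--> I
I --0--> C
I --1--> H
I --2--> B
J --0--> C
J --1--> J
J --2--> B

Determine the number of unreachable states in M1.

BFS from C reaches {A, B, C, D, E, G, H, I, J}; the 1 state(s) F are never visited.

1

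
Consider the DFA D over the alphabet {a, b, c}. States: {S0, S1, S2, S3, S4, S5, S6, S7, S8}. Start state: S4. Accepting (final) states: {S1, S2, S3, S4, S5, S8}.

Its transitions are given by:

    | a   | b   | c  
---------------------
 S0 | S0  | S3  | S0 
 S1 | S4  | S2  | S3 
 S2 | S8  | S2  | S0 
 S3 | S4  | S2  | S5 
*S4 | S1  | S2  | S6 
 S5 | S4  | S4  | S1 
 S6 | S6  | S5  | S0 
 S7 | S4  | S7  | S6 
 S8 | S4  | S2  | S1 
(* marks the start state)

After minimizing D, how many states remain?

States {S7} cannot be reached from the start state, so discard them.
Initial partition by acceptance: {S1,S2,S3,S4,S5,S8} | {S0,S6}.
Split {S1,S2,S3,S4,S5,S8} by δ(·,c) → {S1,S3,S5,S8} and {S2,S4}.
The partition is now stable with 3 blocks: {S1,S3,S5,S8} | {S0,S6} | {S2,S4}.

3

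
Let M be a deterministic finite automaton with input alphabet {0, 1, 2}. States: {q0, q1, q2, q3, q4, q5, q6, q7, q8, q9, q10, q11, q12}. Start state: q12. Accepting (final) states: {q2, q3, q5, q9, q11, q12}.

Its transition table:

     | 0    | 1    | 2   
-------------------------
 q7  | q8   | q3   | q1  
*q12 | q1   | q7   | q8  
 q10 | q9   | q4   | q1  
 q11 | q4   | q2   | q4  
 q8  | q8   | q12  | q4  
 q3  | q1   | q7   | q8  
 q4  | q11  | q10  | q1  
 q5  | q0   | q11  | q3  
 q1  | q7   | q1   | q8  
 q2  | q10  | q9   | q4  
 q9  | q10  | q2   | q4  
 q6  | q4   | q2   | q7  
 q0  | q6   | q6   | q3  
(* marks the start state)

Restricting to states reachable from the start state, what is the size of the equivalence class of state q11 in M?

3

Reachable states from the start: {q1,q2,q3,q4,q7,q8,q9,q10,q11,q12}. Unreachable: {q0,q5,q6} — drop them.
Start with accepting vs non-accepting: {q2,q3,q9,q11,q12} | {q1,q4,q7,q8,q10}.
Split {q2,q3,q9,q11,q12} by δ(·,1) → {q2,q9,q11} and {q3,q12}.
Split {q1,q4,q7,q8,q10} by δ(·,0) → {q1,q7,q8} and {q4,q10}.
Split {q1,q7,q8} by δ(·,1) → {q7,q8} and {q1}.
Refine {q7,q8} on symbol 2: members go to different blocks, giving {q7} and {q8}.
Stable partition: {q2,q9,q11} | {q7} | {q3,q12} | {q4,q10} | {q1} | {q8} — 6 equivalence classes.
The equivalence class containing q11 is {q2,q9,q11}, of size 3.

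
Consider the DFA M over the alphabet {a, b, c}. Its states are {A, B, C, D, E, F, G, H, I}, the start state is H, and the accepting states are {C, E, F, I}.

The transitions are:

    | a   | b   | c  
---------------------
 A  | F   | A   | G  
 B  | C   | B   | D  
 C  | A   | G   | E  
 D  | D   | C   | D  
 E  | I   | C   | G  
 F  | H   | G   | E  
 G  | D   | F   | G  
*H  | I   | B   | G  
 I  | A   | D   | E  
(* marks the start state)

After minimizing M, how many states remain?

4

P0 = {C,E,F,I} | {A,B,D,G,H}.
Split {C,E,F,I} by δ(·,a) → {C,F,I} and {E}.
Split {A,B,D,G,H} by δ(·,a) → {A,B,H} and {D,G}.
No further refinement is possible. Final partition (4 blocks): {C,F,I} | {A,B,H} | {E} | {D,G}.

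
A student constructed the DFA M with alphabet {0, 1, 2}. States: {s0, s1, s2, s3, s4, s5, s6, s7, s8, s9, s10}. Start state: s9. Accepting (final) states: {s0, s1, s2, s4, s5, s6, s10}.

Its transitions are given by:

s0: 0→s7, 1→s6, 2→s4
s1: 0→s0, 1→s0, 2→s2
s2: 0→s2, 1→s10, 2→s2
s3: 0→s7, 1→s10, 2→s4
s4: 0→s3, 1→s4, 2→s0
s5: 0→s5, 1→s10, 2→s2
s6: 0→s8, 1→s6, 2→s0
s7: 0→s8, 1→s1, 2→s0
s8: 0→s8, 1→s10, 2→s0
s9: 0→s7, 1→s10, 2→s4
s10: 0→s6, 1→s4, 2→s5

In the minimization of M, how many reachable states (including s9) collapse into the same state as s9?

4

Every state is reachable, so we keep all 11.
P0 = {s0,s1,s2,s4,s5,s6,s10} | {s3,s7,s8,s9}.
Split {s0,s1,s2,s4,s5,s6,s10} by δ(·,0) → {s1,s2,s5,s10} and {s0,s4,s6}.
Refine {s1,s2,s5,s10} on symbol 0: members go to different blocks, giving {s1,s10} and {s2,s5}.
No further refinement is possible. Final partition (4 blocks): {s1,s10} | {s3,s7,s8,s9} | {s0,s4,s6} | {s2,s5}.
The equivalence class containing s9 is {s3,s7,s8,s9}, of size 4.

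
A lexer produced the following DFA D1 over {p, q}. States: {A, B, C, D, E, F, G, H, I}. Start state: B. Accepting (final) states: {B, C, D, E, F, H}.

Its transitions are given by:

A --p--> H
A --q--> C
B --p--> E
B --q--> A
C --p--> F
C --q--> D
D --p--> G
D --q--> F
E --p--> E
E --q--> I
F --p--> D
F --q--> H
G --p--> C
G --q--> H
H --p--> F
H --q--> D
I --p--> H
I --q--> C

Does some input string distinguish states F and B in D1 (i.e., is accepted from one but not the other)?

Yes

Initial partition by acceptance: {B,C,D,E,F,H} | {A,G,I}.
On input p, block {B,C,D,E,F,H} splits into {B,C,E,F,H} and {D}.
Refine {B,C,E,F,H} on symbol p: members go to different blocks, giving {B,C,E,H} and {F}.
Split {B,C,E,H} by δ(·,p) → {B,E} and {C,H}.
No further refinement is possible. Final partition (5 blocks): {B,E} | {A,G,I} | {D} | {F} | {C,H}.
F and B end up in different blocks, so they are distinguishable. For instance, the string 'q' is accepted from only F.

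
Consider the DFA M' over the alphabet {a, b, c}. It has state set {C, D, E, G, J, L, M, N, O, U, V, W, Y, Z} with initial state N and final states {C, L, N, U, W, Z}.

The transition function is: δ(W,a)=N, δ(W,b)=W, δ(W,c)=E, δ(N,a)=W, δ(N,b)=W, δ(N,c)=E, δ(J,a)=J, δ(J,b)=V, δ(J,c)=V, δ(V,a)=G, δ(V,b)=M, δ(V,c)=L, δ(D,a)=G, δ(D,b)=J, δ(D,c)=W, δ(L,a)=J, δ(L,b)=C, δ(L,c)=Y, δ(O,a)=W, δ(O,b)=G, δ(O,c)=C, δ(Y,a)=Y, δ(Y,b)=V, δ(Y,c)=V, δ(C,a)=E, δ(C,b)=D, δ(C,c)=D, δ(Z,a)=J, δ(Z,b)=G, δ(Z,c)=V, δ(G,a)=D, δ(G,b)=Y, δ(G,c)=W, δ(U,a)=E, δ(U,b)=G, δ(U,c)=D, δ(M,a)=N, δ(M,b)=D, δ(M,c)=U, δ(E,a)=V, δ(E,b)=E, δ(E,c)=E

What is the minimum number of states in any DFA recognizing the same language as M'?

8

First remove the unreachable states {O,Z}; 12 states remain.
Start with accepting vs non-accepting: {C,L,N,U,W} | {D,E,G,J,M,V,Y}.
On input a, block {C,L,N,U,W} splits into {C,L,U} and {N,W}.
Refine {C,L,U} on symbol b: members go to different blocks, giving {C,U} and {L}.
Refine {D,E,G,J,M,V,Y} on symbol a: members go to different blocks, giving {D,E,G,J,V,Y} and {M}.
Refine {D,E,G,J,V,Y} on symbol b: members go to different blocks, giving {D,E,G,J,Y} and {V}.
Refine {D,E,G,J,Y} on symbol a: members go to different blocks, giving {D,G,J,Y} and {E}.
Refine {D,G,J,Y} on symbol b: members go to different blocks, giving {J,Y} and {D,G}.
No further refinement is possible. Final partition (8 blocks): {C,U} | {J,Y} | {N,W} | {L} | {M} | {V} | {E} | {D,G}.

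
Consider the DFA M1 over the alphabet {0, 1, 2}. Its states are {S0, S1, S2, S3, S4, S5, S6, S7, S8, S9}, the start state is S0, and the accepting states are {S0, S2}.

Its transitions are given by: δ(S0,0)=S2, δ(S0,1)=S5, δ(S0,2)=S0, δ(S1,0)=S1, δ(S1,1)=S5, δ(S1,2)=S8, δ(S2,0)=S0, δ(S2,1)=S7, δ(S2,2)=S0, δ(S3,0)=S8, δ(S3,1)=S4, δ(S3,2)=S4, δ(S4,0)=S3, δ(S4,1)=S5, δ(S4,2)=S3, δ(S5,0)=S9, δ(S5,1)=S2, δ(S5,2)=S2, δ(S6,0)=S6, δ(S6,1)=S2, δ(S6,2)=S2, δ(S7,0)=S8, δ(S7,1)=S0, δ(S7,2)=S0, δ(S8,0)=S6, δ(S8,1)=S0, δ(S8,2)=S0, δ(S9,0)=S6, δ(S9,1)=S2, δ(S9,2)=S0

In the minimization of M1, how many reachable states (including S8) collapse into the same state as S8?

5

First remove the unreachable states {S1,S3,S4}; 7 states remain.
Start with accepting vs non-accepting: {S0,S2} | {S5,S6,S7,S8,S9}.
No further refinement is possible. Final partition (2 blocks): {S0,S2} | {S5,S6,S7,S8,S9}.
The equivalence class containing S8 is {S5,S6,S7,S8,S9}, of size 5.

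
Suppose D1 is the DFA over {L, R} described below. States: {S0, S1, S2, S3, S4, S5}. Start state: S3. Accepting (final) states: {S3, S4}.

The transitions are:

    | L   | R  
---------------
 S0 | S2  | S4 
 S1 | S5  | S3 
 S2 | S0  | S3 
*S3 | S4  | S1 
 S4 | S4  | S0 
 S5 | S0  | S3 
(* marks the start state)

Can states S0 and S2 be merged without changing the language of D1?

Start with accepting vs non-accepting: {S3,S4} | {S0,S1,S2,S5}.
Stable partition: {S3,S4} | {S0,S1,S2,S5} — 2 equivalence classes.
S0 and S2 lie in the same block of the stable partition, so they are equivalent — no string distinguishes them.

Yes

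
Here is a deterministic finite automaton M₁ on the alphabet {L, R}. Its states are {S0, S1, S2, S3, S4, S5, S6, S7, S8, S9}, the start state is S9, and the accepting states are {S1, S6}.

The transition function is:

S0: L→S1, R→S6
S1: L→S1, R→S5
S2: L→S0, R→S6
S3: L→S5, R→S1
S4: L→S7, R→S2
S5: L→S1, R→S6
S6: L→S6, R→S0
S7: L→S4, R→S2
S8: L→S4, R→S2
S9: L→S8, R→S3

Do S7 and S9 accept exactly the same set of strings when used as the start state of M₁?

Every state is reachable, so we keep all 10.
Initial partition by acceptance: {S1,S6} | {S0,S2,S3,S4,S5,S7,S8,S9}.
Split {S0,S2,S3,S4,S5,S7,S8,S9} by δ(·,L) → {S2,S3,S4,S7,S8,S9} and {S0,S5}.
Split {S2,S3,S4,S7,S8,S9} by δ(·,L) → {S4,S7,S8,S9} and {S2,S3}.
No further refinement is possible. Final partition (4 blocks): {S1,S6} | {S4,S7,S8,S9} | {S0,S5} | {S2,S3}.
S7 and S9 lie in the same block of the stable partition, so they are equivalent — no string distinguishes them.

Yes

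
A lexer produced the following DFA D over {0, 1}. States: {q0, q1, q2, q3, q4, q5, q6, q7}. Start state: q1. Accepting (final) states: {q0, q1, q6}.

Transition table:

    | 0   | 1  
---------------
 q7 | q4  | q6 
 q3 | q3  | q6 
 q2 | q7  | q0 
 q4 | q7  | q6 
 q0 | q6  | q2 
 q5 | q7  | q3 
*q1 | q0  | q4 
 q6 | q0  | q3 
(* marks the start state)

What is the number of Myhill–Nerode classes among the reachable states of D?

First remove the unreachable states {q5}; 7 states remain.
P0 = {q0,q1,q6} | {q2,q3,q4,q7}.
Stable partition: {q0,q1,q6} | {q2,q3,q4,q7} — 2 equivalence classes.

2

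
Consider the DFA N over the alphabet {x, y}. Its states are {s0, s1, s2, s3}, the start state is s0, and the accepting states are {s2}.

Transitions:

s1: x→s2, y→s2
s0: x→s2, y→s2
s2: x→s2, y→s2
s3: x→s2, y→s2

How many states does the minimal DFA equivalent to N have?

States {s1,s3} cannot be reached from the start state, so discard them.
Initial partition by acceptance: {s2} | {s0}.
No further refinement is possible. Final partition (2 blocks): {s2} | {s0}.

2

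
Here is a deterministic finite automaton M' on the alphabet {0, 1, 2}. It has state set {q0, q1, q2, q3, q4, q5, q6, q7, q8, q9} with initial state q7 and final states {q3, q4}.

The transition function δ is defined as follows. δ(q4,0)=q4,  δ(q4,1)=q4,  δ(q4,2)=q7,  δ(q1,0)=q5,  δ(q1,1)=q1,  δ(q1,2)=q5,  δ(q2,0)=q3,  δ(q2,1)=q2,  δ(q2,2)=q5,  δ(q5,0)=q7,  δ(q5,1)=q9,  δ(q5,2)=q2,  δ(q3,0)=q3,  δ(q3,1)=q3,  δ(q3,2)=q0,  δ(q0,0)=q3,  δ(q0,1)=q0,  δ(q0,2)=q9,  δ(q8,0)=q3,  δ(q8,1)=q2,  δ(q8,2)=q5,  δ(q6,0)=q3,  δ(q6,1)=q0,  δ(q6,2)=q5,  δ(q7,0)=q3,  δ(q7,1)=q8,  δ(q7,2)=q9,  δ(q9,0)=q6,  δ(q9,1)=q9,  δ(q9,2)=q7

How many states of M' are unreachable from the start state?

No path from q7 leads to q1, q4; the other 8 states are all reachable.

2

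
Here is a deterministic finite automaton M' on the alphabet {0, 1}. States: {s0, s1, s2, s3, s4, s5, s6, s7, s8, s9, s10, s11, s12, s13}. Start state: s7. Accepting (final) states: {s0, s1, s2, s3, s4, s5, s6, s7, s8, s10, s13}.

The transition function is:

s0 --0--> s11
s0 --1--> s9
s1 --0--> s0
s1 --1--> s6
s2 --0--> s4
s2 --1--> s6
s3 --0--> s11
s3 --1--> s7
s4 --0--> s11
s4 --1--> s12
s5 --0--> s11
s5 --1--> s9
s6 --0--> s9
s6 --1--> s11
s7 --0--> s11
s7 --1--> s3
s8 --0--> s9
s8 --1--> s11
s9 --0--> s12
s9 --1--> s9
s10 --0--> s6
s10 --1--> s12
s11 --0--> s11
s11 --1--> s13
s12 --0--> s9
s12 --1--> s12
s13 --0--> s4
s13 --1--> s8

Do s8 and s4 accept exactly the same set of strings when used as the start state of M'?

No

States {s0,s1,s2,s5,s6,s10} cannot be reached from the start state, so discard them.
P0 = {s3,s4,s7,s8,s13} | {s9,s11,s12}.
Refine {s3,s4,s7,s8,s13} on symbol 0: members go to different blocks, giving {s3,s4,s7,s8} and {s13}.
Refine {s3,s4,s7,s8} on symbol 1: members go to different blocks, giving {s3,s7} and {s4,s8}.
Refine {s9,s11,s12} on symbol 1: members go to different blocks, giving {s9,s12} and {s11}.
Split {s4,s8} by δ(·,0) → {s4} and {s8}.
No further refinement is possible. Final partition (6 blocks): {s3,s7} | {s9,s12} | {s13} | {s4} | {s11} | {s8}.
s8 and s4 end up in different blocks, so they are distinguishable. For instance, the string '01' is accepted from only s4.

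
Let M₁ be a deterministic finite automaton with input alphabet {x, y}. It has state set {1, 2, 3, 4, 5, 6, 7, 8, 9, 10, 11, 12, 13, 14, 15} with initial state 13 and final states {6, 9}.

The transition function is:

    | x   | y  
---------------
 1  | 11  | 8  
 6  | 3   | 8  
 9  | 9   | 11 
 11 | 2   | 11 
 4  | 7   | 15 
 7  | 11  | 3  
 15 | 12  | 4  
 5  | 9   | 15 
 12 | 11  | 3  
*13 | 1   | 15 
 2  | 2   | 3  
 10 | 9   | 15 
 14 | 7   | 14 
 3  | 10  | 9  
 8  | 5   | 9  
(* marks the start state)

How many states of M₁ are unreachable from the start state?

No path from 13 leads to 6, 14; the other 13 states are all reachable.

2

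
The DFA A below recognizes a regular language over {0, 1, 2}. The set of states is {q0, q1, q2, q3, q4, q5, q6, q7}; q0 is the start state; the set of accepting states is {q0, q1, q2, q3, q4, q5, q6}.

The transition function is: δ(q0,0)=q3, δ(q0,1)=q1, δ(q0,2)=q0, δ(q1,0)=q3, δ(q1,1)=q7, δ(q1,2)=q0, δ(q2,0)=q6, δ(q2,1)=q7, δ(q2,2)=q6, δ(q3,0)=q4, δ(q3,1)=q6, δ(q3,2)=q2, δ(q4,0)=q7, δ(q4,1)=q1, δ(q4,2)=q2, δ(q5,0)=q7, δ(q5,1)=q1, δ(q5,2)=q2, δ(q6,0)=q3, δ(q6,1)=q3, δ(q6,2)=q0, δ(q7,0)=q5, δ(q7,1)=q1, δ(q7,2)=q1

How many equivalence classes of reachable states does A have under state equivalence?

Every state is reachable, so we keep all 8.
Initial partition by acceptance: {q0,q1,q2,q3,q4,q5,q6} | {q7}.
Split {q0,q1,q2,q3,q4,q5,q6} by δ(·,0) → {q0,q1,q2,q3,q6} and {q4,q5}.
On input 0, block {q0,q1,q2,q3,q6} splits into {q0,q1,q2,q6} and {q3}.
On input 0, block {q0,q1,q2,q6} splits into {q0,q1,q6} and {q2}.
On input 1, block {q0,q1,q6} splits into {q0} and {q1} and {q6}.
No further refinement is possible. Final partition (7 blocks): {q0} | {q7} | {q4,q5} | {q3} | {q2} | {q1} | {q6}.

7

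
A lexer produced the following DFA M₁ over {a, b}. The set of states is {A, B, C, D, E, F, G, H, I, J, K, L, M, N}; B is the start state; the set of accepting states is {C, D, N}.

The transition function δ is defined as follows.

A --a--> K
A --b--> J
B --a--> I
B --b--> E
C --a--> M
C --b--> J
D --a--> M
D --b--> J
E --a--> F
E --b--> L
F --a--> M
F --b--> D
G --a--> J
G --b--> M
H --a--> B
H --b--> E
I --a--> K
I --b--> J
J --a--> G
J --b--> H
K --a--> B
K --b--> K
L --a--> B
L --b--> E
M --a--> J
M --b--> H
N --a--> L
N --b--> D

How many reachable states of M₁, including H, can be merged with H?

First remove the unreachable states {A,C,N}; 11 states remain.
Initial partition by acceptance: {D} | {B,E,F,G,H,I,J,K,L,M}.
Split {B,E,F,G,H,I,J,K,L,M} by δ(·,b) → {B,E,G,H,I,J,K,L,M} and {F}.
Refine {B,E,G,H,I,J,K,L,M} on symbol a: members go to different blocks, giving {B,G,H,I,J,K,L,M} and {E}.
On input b, block {B,G,H,I,J,K,L,M} splits into {G,I,J,K,M} and {B,H,L}.
Split {G,I,J,K,M} by δ(·,a) → {G,I,J,M} and {K}.
Refine {G,I,J,M} on symbol a: members go to different blocks, giving {G,J,M} and {I}.
Refine {G,J,M} on symbol b: members go to different blocks, giving {J,M} and {G}.
Split {J,M} by δ(·,a) → {J} and {M}.
Split {B,H,L} by δ(·,a) → {H,L} and {B}.
No further refinement is possible. Final partition (10 blocks): {D} | {J} | {F} | {E} | {H,L} | {K} | {I} | {G} | {M} | {B}.
The equivalence class containing H is {H,L}, of size 2.

2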